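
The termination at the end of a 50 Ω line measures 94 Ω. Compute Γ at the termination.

Γ = 0.306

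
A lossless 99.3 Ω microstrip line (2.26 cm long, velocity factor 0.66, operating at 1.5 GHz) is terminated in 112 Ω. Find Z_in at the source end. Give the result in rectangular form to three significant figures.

λ = v/f = 0.66·c / 1.5 GHz = 0.132 m
βl = 2π·l/λ = 2π × 0.171 = 61.6°
tan(βl) = tan(61.6°) = 1.85
Z_in = Z_0·(Z_L + jZ_0·tanβl)/(Z_0 + jZ_L·tanβl)
     = 99.3·(112 + j184)/(99.3 + j207)

Z_in ≈ 92.5 − j9.33 Ω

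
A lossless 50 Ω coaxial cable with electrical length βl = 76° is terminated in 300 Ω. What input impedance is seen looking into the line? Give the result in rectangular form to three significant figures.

tan(βl) = tan(76°) = 4.01
Z_in = Z_0·(Z_L + jZ_0·tanβl)/(Z_0 + jZ_L·tanβl)
     = 50·(300 + j201)/(50 + j1200)

Z_in ≈ 8.84 − j12.1 Ω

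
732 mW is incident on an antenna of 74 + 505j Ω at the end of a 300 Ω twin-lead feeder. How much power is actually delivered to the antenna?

P_delivered ≈ 165 mW

|Γ| = |(-226 + j505)/(374 + j505)| = 0.88
|Γ|² = 0.775
P_refl = |Γ|²·P_inc = 567 mW, P_del = (1 − |Γ|²)·P_inc = 165 mW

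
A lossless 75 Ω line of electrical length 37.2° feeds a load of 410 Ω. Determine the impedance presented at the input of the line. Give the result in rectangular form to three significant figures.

tan(βl) = tan(37.2°) = 0.759
Z_in = Z_0·(Z_L + jZ_0·tanβl)/(Z_0 + jZ_L·tanβl)
     = 75·(410 + j56.9)/(75 + j311)

Z_in ≈ 35.5 − j90.3 Ω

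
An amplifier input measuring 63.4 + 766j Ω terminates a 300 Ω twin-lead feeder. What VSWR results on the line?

VSWR ≈ 35.8

Γ = (Z_L − Z_0)/(Z_L + Z_0) = (-236.6 + j766)/(363.4 + j766)
|Γ| = 802/848 = 0.946
VSWR = (1 + |Γ|)/(1 − |Γ|) = 1.95/0.0544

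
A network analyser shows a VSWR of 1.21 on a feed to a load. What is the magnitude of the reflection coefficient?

|Γ| ≈ 0.095

|Γ| = (S − 1)/(S + 1) = (1.21 − 1)/(1.21 + 1) = 0.21/2.21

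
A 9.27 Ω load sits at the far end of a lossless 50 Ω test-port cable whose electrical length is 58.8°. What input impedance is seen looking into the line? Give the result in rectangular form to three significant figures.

tan(βl) = tan(58.8°) = 1.65
Z_in = Z_0·(Z_L + jZ_0·tanβl)/(Z_0 + jZ_L·tanβl)
     = 50·(9.27 + j82.6)/(50 + j15.3)

Z_in ≈ 31.6 + j72.9 Ω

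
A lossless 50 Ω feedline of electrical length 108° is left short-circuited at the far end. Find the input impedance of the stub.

tan(βl) = -3.08
For a short-circuited stub, Z_in = jZ_0·tan(βl)

Z_in ≈ −j154 Ω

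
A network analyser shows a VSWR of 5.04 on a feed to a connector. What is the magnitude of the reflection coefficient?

|Γ| = (S − 1)/(S + 1) = (5.04 − 1)/(5.04 + 1) = 4.04/6.04

|Γ| ≈ 0.669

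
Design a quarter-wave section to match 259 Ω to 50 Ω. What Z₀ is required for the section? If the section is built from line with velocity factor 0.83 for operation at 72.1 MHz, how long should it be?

Z_qwt ≈ 114 Ω; length ≈ 86.3 cm

Z_qwt = √(Z_0·R_L) = √(50 × 259) = √12950
λ = 0.83·c/f = 3.45 m, so l = λ/4 = 0.863 m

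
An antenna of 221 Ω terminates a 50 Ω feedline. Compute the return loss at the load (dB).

RL ≈ 4 dB

Γ = (221 − 50)/(221 + 50) = 0.631
RL = −20·log₁₀|Γ| = −20·log₁₀(0.631)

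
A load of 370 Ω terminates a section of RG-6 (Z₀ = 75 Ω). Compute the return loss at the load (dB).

RL ≈ 3.57 dB

Γ = (370 − 75)/(370 + 75) = 0.663
RL = −20·log₁₀|Γ| = −20·log₁₀(0.663)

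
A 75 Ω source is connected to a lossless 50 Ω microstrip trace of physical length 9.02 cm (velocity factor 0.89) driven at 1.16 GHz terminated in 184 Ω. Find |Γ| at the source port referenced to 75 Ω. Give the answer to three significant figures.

|Γ| ≈ 0.576

λ = v/f = 0.89·c / 1.16 GHz = 0.23 m
βl = 2π·l/λ = 2π × 0.392 = 141°
tan(βl) = -0.808
Z_in = Z_0·(Z_L + jZ_0·tanβl)/(Z_0 + jZ_L·tanβl) = 30.9 + j51.5 Ω
Γ_s = (Z_in − Z_s)/(Z_in + Z_s) = (-44.1 + j51.5)/(106 + j51.5), |Γ_s| = 0.576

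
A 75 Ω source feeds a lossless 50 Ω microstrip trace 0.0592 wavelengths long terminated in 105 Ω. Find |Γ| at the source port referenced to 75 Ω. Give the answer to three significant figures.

βl = 2π × 0.0592 = 21.3°
tan(βl) = 0.39
Z_in = Z_0·(Z_L + jZ_0·tanβl)/(Z_0 + jZ_L·tanβl) = 72.4 − j39.8 Ω
Γ_s = (Z_in − Z_s)/(Z_in + Z_s) = (-2.61 − j39.8)/(147 − j39.8), |Γ_s| = 0.261

|Γ| ≈ 0.261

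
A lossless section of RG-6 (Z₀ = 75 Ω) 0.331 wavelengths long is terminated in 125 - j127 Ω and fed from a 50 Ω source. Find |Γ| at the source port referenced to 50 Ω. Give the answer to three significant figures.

|Γ| ≈ 0.615

βl = 2π × 0.331 = 119°
tan(βl) = -1.79
Z_in = Z_0·(Z_L + jZ_0·tanβl)/(Z_0 + jZ_L·tanβl) = 40.3 + j69.3 Ω
Γ_s = (Z_in − Z_s)/(Z_in + Z_s) = (-9.69 + j69.3)/(90.3 + j69.3), |Γ_s| = 0.615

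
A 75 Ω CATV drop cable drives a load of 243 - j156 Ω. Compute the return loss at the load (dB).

RL ≈ 3.78 dB

Γ = (168 − j156)/(318 − j156), |Γ| = 0.647
RL = −20·log₁₀|Γ| = −20·log₁₀(0.647)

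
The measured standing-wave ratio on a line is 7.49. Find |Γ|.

|Γ| = (S − 1)/(S + 1) = (7.49 − 1)/(7.49 + 1) = 6.49/8.49

|Γ| ≈ 0.764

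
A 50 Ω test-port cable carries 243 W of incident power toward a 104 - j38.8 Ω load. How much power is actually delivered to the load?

|Γ| = |(54 − j38.8)/(154 − j38.8)| = 0.419
|Γ|² = 0.175
P_refl = |Γ|²·P_inc = 42.6 W, P_del = (1 − |Γ|²)·P_inc = 200 W

P_delivered ≈ 200 W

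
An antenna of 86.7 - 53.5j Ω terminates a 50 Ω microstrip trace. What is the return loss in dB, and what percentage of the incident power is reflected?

RL ≈ 7.09 dB; 19.5% of incident power reflected

Γ = (36.7 − j53.5)/(136.7 − j53.5), |Γ| = 0.442
RL = −20·log₁₀(0.442) = 7.09 dB
P_refl/P_inc = |Γ|² = 0.195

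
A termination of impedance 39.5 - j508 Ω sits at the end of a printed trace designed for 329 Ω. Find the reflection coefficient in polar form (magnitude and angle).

Γ ≈ 0.932 ∠ -65.6°

Γ = (Z_L − Z_0)/(Z_L + Z_0) = (-289.5 − j508)/(368.5 − j508)
|Γ| = 585/628 = 0.932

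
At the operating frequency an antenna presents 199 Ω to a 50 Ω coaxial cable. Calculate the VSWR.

For a purely resistive load, VSWR = R_L/Z_0 or Z_0/R_L (whichever > 1) = 199/50

VSWR ≈ 3.98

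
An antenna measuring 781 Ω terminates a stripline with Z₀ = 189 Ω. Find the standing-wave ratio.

VSWR ≈ 4.13

For a purely resistive load, VSWR = R_L/Z_0 or Z_0/R_L (whichever > 1) = 781/189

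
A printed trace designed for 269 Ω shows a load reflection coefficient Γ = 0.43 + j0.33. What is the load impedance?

Z_L = Z_0·(1 + Γ)/(1 − Γ) = 269·(1.43 + j0.33)/(0.57 − j0.33)

Z_L ≈ 438 + j409 Ω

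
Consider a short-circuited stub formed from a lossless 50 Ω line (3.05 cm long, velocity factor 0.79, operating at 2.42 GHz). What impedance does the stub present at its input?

Z_in ≈ −j123 Ω

λ = v/f = 0.79·c / 2.42 GHz = 0.0979 m
βl = 2π·l/λ = 2π × 0.311 = 112°
tan(βl) = -2.46
For a short-circuited stub, Z_in = jZ_0·tan(βl)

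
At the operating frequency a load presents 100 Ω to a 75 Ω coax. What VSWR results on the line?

VSWR ≈ 1.33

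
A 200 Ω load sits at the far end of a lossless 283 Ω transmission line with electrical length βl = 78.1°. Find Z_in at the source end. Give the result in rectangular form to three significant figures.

Z_in ≈ 384 + j54.9 Ω

tan(βl) = tan(78.1°) = 4.75
Z_in = Z_0·(Z_L + jZ_0·tanβl)/(Z_0 + jZ_L·tanβl)
     = 283·(200 + j1340)/(283 + j949)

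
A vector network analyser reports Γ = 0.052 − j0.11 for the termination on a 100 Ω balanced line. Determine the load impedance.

Z_L = Z_0·(1 + Γ)/(1 − Γ) = 100·(1.05 − j0.11)/(0.948 + j0.11)

Z_L ≈ 108 − j24.2 Ω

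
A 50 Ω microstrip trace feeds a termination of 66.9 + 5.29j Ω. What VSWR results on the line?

Γ = (Z_L − Z_0)/(Z_L + Z_0) = (16.9 + j5.29)/(116.9 + j5.29)
|Γ| = 17.7/117 = 0.151
VSWR = (1 + |Γ|)/(1 − |Γ|) = 1.15/0.849

VSWR ≈ 1.36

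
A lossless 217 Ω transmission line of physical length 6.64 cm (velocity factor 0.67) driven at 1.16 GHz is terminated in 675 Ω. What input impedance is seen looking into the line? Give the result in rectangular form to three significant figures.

Z_in ≈ 138 + j191 Ω

λ = v/f = 0.67·c / 1.16 GHz = 0.173 m
βl = 2π·l/λ = 2π × 0.383 = 138°
tan(βl) = tan(138°) = -0.902
Z_in = Z_0·(Z_L + jZ_0·tanβl)/(Z_0 + jZ_L·tanβl)
     = 217·(675 − j196)/(217 − j609)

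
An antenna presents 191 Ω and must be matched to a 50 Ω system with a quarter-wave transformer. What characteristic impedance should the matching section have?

Z_qwt = √(Z_0·R_L) = √(50 × 191) = √9550

Z_qwt ≈ 97.7 Ω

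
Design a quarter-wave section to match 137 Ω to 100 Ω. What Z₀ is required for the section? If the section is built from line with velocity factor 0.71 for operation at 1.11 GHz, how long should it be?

Z_qwt ≈ 117 Ω; length ≈ 4.8 cm

Z_qwt = √(Z_0·R_L) = √(100 × 137) = √13700
λ = 0.71·c/f = 0.192 m, so l = λ/4 = 0.048 m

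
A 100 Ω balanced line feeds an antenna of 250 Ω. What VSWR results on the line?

VSWR ≈ 2.5

Γ = (250 − 100)/(250 + 100) = 0.429
VSWR = (1 + 0.429)/(1 − 0.429)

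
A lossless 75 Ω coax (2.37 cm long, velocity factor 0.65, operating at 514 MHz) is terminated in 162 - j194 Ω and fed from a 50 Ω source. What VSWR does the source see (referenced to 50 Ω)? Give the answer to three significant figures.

λ = v/f = 0.65·c / 514 MHz = 0.379 m
βl = 2π·l/λ = 2π × 0.0625 = 22.5°
tan(βl) = 0.414
Z_in = Z_0·(Z_L + jZ_0·tanβl)/(Z_0 + jZ_L·tanβl) = 37.3 − j94.8 Ω
Γ_s = (Z_in − Z_s)/(Z_in + Z_s) = (-12.7 − j94.8)/(87.3 − j94.8), |Γ_s| = 0.742
VSWR = (1 + |Γ_s|)/(1 − |Γ_s|)

VSWR ≈ 6.76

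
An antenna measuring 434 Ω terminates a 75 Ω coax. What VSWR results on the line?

Γ = (434 − 75)/(434 + 75) = 0.705
VSWR = (1 + 0.705)/(1 − 0.705)

VSWR ≈ 5.79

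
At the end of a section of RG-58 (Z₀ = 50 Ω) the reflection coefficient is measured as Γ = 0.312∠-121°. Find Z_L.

Z_L ≈ 31.8 − j18.9 Ω

Z_L = Z_0·(1 + Γ)/(1 − Γ) = 50·(0.839 − j0.267)/(1.16 + j0.267)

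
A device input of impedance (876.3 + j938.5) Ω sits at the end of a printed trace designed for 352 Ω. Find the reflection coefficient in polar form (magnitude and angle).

Γ ≈ 0.695 ∠ 23.4°

Γ = (Z_L − Z_0)/(Z_L + Z_0) = (524.3 + j938.5)/(1228 + j938.5)
|Γ| = 1080/1550 = 0.695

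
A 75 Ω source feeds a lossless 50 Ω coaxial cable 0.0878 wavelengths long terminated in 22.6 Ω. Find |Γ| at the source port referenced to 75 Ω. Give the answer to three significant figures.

βl = 2π × 0.0878 = 31.6°
tan(βl) = 0.615
Z_in = Z_0·(Z_L + jZ_0·tanβl)/(Z_0 + jZ_L·tanβl) = 28.9 + j22.7 Ω
Γ_s = (Z_in − Z_s)/(Z_in + Z_s) = (-46.1 + j22.7)/(104 + j22.7), |Γ_s| = 0.483

|Γ| ≈ 0.483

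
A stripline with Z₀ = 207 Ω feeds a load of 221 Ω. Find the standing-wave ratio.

Γ = (221 − 207)/(221 + 207) = 0.0327
VSWR = (1 + 0.0327)/(1 − 0.0327)

VSWR ≈ 1.07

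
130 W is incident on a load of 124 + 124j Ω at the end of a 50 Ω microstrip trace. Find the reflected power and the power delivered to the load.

|Γ| = |(74 + j124)/(174 + j124)| = 0.676
|Γ|² = 0.457
P_refl = |Γ|²·P_inc = 59.4 W, P_del = (1 − |Γ|²)·P_inc = 70.6 W

P_reflected ≈ 59.4 W; P_delivered ≈ 70.6 W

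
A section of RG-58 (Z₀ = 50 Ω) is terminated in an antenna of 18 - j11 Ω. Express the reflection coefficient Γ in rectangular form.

Γ = (Z_L − Z_0)/(Z_L + Z_0) = (-32 − j11)/(68 − j11)

Γ ≈ -0.433 − j0.232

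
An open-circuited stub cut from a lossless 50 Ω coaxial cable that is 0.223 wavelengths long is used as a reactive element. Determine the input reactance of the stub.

X_in ≈ -8.56 Ω (capacitive)

βl = 2π × 0.223 = 80.3°
tan(βl) = 5.84
For an open-circuited stub, Z_in = −jZ_0·cot(βl) = −jZ_0/tan(βl)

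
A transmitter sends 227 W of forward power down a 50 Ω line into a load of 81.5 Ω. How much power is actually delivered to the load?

P_delivered ≈ 214 W

Γ = (81.5 − 50)/(81.5 + 50) = 0.24
|Γ|² = 0.0574
P_refl = |Γ|²·P_inc = 13 W, P_del = (1 − |Γ|²)·P_inc = 214 W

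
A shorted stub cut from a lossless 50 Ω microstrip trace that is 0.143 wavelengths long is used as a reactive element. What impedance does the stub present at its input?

Z_in ≈ +j62.8 Ω

βl = 2π × 0.143 = 51.5°
tan(βl) = 1.26
For a shorted stub, Z_in = jZ_0·tan(βl)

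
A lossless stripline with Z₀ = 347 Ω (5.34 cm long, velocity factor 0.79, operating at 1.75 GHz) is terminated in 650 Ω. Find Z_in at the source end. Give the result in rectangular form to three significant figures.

λ = v/f = 0.79·c / 1.75 GHz = 0.135 m
βl = 2π·l/λ = 2π × 0.394 = 142°
tan(βl) = tan(142°) = -0.783
Z_in = Z_0·(Z_L + jZ_0·tanβl)/(Z_0 + jZ_L·tanβl)
     = 347·(650 − j272)/(347 − j509)

Z_in ≈ 333 + j216 Ω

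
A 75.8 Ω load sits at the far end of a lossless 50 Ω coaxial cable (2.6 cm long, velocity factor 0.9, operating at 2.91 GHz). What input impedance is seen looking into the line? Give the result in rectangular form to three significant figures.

Z_in ≈ 33.7 + j5.34 Ω

λ = v/f = 0.9·c / 2.91 GHz = 0.0928 m
βl = 2π·l/λ = 2π × 0.28 = 101°
tan(βl) = tan(101°) = -5.2
Z_in = Z_0·(Z_L + jZ_0·tanβl)/(Z_0 + jZ_L·tanβl)
     = 50·(75.8 − j260)/(50 − j394)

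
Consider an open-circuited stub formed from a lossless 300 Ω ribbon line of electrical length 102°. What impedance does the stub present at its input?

Z_in ≈ +j63.8 Ω

tan(βl) = -4.7
For an open-circuited stub, Z_in = −jZ_0·cot(βl) = −jZ_0/tan(βl)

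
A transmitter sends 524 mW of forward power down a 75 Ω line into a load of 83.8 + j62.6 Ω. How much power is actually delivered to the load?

|Γ| = |(8.8 + j62.6)/(158.8 + j62.6)| = 0.37
|Γ|² = 0.137
P_refl = |Γ|²·P_inc = 71.9 mW, P_del = (1 − |Γ|²)·P_inc = 452 mW

P_delivered ≈ 452 mW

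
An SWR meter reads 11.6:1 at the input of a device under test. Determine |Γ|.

|Γ| ≈ 0.841

|Γ| = (S − 1)/(S + 1) = (11.6 − 1)/(11.6 + 1) = 10.6/12.6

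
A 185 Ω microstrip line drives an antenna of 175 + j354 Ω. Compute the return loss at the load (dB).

Γ = (-10 + j354)/(360 + j354), |Γ| = 0.701
RL = −20·log₁₀|Γ| = −20·log₁₀(0.701)

RL ≈ 3.08 dB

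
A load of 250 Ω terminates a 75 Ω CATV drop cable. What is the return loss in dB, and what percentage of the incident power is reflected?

RL ≈ 5.38 dB; 29% of incident power reflected

Γ = (250 − 75)/(250 + 75) = 0.538
RL = −20·log₁₀(0.538) = 5.38 dB
P_refl/P_inc = |Γ|² = 0.29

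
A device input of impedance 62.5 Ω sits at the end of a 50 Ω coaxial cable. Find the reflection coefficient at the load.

Γ = 0.111

Γ = (Z_L − Z_0)/(Z_L + Z_0) = (62.5 − 50)/(62.5 + 50) = 12.5/112.5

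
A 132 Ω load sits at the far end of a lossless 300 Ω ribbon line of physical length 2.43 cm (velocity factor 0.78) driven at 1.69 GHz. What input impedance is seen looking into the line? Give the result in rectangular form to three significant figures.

Z_in ≈ 369 + j272 Ω

λ = v/f = 0.78·c / 1.69 GHz = 0.138 m
βl = 2π·l/λ = 2π × 0.175 = 63.2°
tan(βl) = tan(63.2°) = 1.98
Z_in = Z_0·(Z_L + jZ_0·tanβl)/(Z_0 + jZ_L·tanβl)
     = 300·(132 + j593)/(300 + j261)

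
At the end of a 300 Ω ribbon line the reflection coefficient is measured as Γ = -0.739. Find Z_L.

Z_L = Z_0·(1 + Γ)/(1 − Γ) = 300·(0.261)/(1.74)

Z_L ≈ 45 Ω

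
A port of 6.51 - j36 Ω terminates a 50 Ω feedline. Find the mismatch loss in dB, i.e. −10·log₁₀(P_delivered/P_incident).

mismatch loss ≈ 5.38 dB

Γ = (-43.49 − j36)/(56.51 − j36), |Γ| = 0.843
|Γ|² = 0.71, so P_del/P_inc = 1 − |Γ|² = 0.29
ML = −10·log₁₀(1 − |Γ|²)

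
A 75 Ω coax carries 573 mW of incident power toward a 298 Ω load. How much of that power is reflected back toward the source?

Γ = (298 − 75)/(298 + 75) = 0.598
|Γ|² = 0.357
P_refl = |Γ|²·P_inc = 205 mW, P_del = (1 − |Γ|²)·P_inc = 368 mW

P_reflected ≈ 205 mW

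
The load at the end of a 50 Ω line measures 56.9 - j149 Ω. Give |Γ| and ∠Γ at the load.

Γ = (Z_L − Z_0)/(Z_L + Z_0) = (6.9 − j149)/(106.9 − j149)
|Γ| = 149/183 = 0.813

Γ ≈ 0.813 ∠ -33°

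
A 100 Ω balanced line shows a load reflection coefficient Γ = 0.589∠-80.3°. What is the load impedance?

Z_L = Z_0·(1 + Γ)/(1 − Γ) = 100·(1.1 − j0.581)/(0.901 + j0.581)

Z_L ≈ 56.9 − j101 Ω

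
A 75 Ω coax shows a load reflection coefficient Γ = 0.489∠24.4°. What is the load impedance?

Z_L = Z_0·(1 + Γ)/(1 − Γ) = 75·(1.45 + j0.202)/(0.555 − j0.202)

Z_L ≈ 164 + j87 Ω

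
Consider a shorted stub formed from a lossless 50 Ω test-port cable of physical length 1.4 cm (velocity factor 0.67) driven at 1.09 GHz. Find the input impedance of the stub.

Z_in ≈ +j25.8 Ω

λ = v/f = 0.67·c / 1.09 GHz = 0.184 m
βl = 2π·l/λ = 2π × 0.0759 = 27.3°
tan(βl) = 0.517
For a shorted stub, Z_in = jZ_0·tan(βl)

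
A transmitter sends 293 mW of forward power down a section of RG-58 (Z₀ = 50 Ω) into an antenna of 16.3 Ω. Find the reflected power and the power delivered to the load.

P_reflected ≈ 75.7 mW; P_delivered ≈ 217 mW

Γ = (16.3 − 50)/(16.3 + 50) = -0.508
|Γ|² = 0.258
P_refl = |Γ|²·P_inc = 75.7 mW, P_del = (1 − |Γ|²)·P_inc = 217 mW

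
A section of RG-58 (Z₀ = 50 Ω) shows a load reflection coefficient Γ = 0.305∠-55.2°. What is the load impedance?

Z_L = Z_0·(1 + Γ)/(1 − Γ) = 50·(1.17 − j0.25)/(0.826 + j0.25)

Z_L ≈ 60.9 − j33.6 Ω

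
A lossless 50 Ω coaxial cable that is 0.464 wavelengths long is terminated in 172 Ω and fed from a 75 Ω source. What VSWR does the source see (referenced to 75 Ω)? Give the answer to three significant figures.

VSWR ≈ 2.45

βl = 2π × 0.464 = 167°
tan(βl) = -0.23
Z_in = Z_0·(Z_L + jZ_0·tanβl)/(Z_0 + jZ_L·tanβl) = 111 + j76.6 Ω
Γ_s = (Z_in − Z_s)/(Z_in + Z_s) = (36.3 + j76.6)/(186 + j76.6), |Γ_s| = 0.421
VSWR = (1 + |Γ_s|)/(1 − |Γ_s|)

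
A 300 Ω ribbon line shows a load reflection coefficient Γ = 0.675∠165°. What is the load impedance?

Z_L ≈ 59.2 + j38 Ω

Z_L = Z_0·(1 + Γ)/(1 − Γ) = 300·(0.348 + j0.175)/(1.65 − j0.175)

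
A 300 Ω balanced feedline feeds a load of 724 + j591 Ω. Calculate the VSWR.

Γ = (Z_L − Z_0)/(Z_L + Z_0) = (424 + j591)/(1024 + j591)
|Γ| = 727/1180 = 0.615
VSWR = (1 + |Γ|)/(1 − |Γ|) = 1.62/0.385

VSWR ≈ 4.2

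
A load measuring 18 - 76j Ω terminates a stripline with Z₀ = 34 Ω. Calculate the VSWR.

VSWR ≈ 11.8

Γ = (Z_L − Z_0)/(Z_L + Z_0) = (-16 − j76)/(52 − j76)
|Γ| = 77.7/92.1 = 0.843
VSWR = (1 + |Γ|)/(1 − |Γ|) = 1.84/0.157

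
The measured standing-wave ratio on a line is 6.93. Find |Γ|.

|Γ| = (S − 1)/(S + 1) = (6.93 − 1)/(6.93 + 1) = 5.93/7.93

|Γ| ≈ 0.748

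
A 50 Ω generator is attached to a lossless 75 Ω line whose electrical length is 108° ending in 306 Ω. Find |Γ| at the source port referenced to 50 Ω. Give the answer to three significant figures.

|Γ| ≈ 0.508

tan(βl) = -3.08
Z_in = Z_0·(Z_L + jZ_0·tanβl)/(Z_0 + jZ_L·tanβl) = 20.2 + j22.8 Ω
Γ_s = (Z_in − Z_s)/(Z_in + Z_s) = (-29.8 + j22.8)/(70.2 + j22.8), |Γ_s| = 0.508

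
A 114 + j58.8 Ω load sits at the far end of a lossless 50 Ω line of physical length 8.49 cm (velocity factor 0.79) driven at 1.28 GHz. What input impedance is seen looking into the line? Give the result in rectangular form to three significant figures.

λ = v/f = 0.79·c / 1.28 GHz = 0.185 m
βl = 2π·l/λ = 2π × 0.459 = 165°
tan(βl) = tan(165°) = -0.267
Z_in = Z_0·(Z_L + jZ_0·tanβl)/(Z_0 + jZ_L·tanβl)
     = 50·(114 + j45.5)/(65.7 − j30.4)

Z_in ≈ 58.3 + j61.6 Ω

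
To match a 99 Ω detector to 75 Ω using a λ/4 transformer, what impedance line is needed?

Z_qwt ≈ 86.2 Ω

Z_qwt = √(Z_0·R_L) = √(75 × 99) = √7425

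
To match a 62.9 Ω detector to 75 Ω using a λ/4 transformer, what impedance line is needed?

Z_qwt ≈ 68.7 Ω

Z_qwt = √(Z_0·R_L) = √(75 × 62.9) = √4718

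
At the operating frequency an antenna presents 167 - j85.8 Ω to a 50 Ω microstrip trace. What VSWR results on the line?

VSWR ≈ 4.29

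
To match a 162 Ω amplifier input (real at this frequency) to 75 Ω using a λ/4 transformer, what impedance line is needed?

Z_qwt = √(Z_0·R_L) = √(75 × 162) = √12150

Z_qwt ≈ 110 Ω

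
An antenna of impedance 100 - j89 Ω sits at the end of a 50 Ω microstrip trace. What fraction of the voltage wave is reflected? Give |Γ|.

Γ = (Z_L − Z_0)/(Z_L + Z_0) = (50 − j89)/(150 − j89)
|Γ| = 102/174

|Γ| ≈ 0.585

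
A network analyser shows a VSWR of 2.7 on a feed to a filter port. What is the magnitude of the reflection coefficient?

|Γ| = (S − 1)/(S + 1) = (2.7 − 1)/(2.7 + 1) = 1.7/3.7

|Γ| ≈ 0.459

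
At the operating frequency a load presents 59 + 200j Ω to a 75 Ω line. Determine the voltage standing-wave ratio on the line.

VSWR ≈ 11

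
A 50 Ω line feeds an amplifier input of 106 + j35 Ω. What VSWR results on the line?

VSWR ≈ 2.41

Γ = (Z_L − Z_0)/(Z_L + Z_0) = (56 + j35)/(156 + j35)
|Γ| = 66/160 = 0.413
VSWR = (1 + |Γ|)/(1 − |Γ|) = 1.41/0.587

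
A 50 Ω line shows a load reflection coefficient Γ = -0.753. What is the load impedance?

Z_L = Z_0·(1 + Γ)/(1 − Γ) = 50·(0.247)/(1.75)

Z_L ≈ 7.05 Ω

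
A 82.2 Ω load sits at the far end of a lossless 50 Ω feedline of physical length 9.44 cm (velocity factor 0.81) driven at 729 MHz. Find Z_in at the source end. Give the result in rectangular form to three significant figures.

Z_in ≈ 31.3 + j6.56 Ω

λ = v/f = 0.81·c / 729 MHz = 0.333 m
βl = 2π·l/λ = 2π × 0.283 = 102°
tan(βl) = tan(102°) = -4.72
Z_in = Z_0·(Z_L + jZ_0·tanβl)/(Z_0 + jZ_L·tanβl)
     = 50·(82.2 − j236)/(50 − j388)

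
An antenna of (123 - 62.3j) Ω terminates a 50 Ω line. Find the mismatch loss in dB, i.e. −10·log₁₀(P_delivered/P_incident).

Γ = (73 − j62.3)/(173 − j62.3), |Γ| = 0.522
|Γ|² = 0.272, so P_del/P_inc = 1 − |Γ|² = 0.728
ML = −10·log₁₀(1 − |Γ|²)

mismatch loss ≈ 1.38 dB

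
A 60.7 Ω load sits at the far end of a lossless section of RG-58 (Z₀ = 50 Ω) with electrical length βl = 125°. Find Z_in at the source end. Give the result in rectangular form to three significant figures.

Z_in ≈ 46.1 + j8.45 Ω

tan(βl) = tan(125°) = -1.43
Z_in = Z_0·(Z_L + jZ_0·tanβl)/(Z_0 + jZ_L·tanβl)
     = 50·(60.7 − j71.4)/(50 − j86.7)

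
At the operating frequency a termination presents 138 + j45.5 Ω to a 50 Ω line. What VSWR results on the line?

VSWR ≈ 3.1

Γ = (Z_L − Z_0)/(Z_L + Z_0) = (88 + j45.5)/(188 + j45.5)
|Γ| = 99.1/193 = 0.512
VSWR = (1 + |Γ|)/(1 − |Γ|) = 1.51/0.488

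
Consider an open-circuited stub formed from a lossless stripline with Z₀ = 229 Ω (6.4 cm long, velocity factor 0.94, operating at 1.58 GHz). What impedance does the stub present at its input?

Z_in ≈ +j186 Ω

λ = v/f = 0.94·c / 1.58 GHz = 0.178 m
βl = 2π·l/λ = 2π × 0.359 = 129°
tan(βl) = -1.23
For an open-circuited stub, Z_in = −jZ_0·cot(βl) = −jZ_0/tan(βl)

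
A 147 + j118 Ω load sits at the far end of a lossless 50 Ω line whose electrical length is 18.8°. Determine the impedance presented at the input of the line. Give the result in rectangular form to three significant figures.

tan(βl) = tan(18.8°) = 0.34
Z_in = Z_0·(Z_L + jZ_0·tanβl)/(Z_0 + jZ_L·tanβl)
     = 50·(147 + j135)/(9.83 + j50)

Z_in ≈ 158 − j116 Ω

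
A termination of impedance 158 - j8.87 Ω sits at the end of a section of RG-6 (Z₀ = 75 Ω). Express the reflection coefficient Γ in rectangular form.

Γ ≈ 0.357 − j0.0245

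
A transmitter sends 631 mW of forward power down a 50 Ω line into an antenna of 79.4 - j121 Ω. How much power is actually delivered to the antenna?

|Γ| = |(29.4 − j121)/(129.4 − j121)| = 0.703
|Γ|² = 0.494
P_refl = |Γ|²·P_inc = 312 mW, P_del = (1 − |Γ|²)·P_inc = 319 mW

P_delivered ≈ 319 mW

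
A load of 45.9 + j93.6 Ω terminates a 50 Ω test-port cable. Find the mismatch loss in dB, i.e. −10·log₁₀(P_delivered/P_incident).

mismatch loss ≈ 2.91 dB

Γ = (-4.1 + j93.6)/(95.9 + j93.6), |Γ| = 0.699
|Γ|² = 0.489, so P_del/P_inc = 1 − |Γ|² = 0.511
ML = −10·log₁₀(1 − |Γ|²)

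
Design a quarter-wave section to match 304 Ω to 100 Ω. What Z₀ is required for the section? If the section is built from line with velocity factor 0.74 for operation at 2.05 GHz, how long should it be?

Z_qwt ≈ 174 Ω; length ≈ 2.71 cm

Z_qwt = √(Z_0·R_L) = √(100 × 304) = √30400
λ = 0.74·c/f = 0.108 m, so l = λ/4 = 0.0271 m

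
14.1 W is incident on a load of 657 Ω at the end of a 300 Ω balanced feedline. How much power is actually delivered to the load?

P_delivered ≈ 12.1 W

Γ = (657 − 300)/(657 + 300) = 0.373
|Γ|² = 0.139
P_refl = |Γ|²·P_inc = 1.96 W, P_del = (1 − |Γ|²)·P_inc = 12.1 W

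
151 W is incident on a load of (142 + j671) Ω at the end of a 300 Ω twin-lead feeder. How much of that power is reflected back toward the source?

|Γ| = |(-158 + j671)/(442 + j671)| = 0.858
|Γ|² = 0.736
P_refl = |Γ|²·P_inc = 111 W, P_del = (1 − |Γ|²)·P_inc = 39.9 W

P_reflected ≈ 111 W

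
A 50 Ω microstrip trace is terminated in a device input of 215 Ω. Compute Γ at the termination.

Γ = (Z_L − Z_0)/(Z_L + Z_0) = (215 − 50)/(215 + 50) = 165/265

Γ = 0.623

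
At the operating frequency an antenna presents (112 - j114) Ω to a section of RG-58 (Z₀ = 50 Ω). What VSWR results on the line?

VSWR ≈ 4.8

Γ = (Z_L − Z_0)/(Z_L + Z_0) = (62 − j114)/(162 − j114)
|Γ| = 130/198 = 0.655
VSWR = (1 + |Γ|)/(1 − |Γ|) = 1.66/0.345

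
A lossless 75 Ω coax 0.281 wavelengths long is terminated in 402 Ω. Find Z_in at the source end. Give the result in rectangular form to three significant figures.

Z_in ≈ 14.5 + j14.3 Ω

βl = 2π × 0.281 = 101°
tan(βl) = tan(101°) = -5.07
Z_in = Z_0·(Z_L + jZ_0·tanβl)/(Z_0 + jZ_L·tanβl)
     = 75·(402 − j380)/(75 − j2040)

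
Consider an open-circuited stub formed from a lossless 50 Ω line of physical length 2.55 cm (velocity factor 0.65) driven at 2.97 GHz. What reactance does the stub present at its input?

λ = v/f = 0.65·c / 2.97 GHz = 0.0657 m
βl = 2π·l/λ = 2π × 0.388 = 140°
tan(βl) = -0.845
For an open-circuited stub, Z_in = −jZ_0·cot(βl) = −jZ_0/tan(βl)

X_in ≈ 59.2 Ω (inductive)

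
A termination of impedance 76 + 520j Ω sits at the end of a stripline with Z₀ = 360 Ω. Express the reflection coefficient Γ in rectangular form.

Γ ≈ 0.318 + j0.813

Γ = (Z_L − Z_0)/(Z_L + Z_0) = (-284 + j520)/(436 + j520)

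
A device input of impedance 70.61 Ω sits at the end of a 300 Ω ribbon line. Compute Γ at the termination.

Γ = (Z_L − Z_0)/(Z_L + Z_0) = (70.61 − 300)/(70.61 + 300) = -229.4/370.6

Γ = -0.619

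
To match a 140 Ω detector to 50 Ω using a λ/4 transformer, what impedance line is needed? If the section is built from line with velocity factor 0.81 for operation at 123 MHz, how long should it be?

Z_qwt = √(Z_0·R_L) = √(50 × 140) = √7000
λ = 0.81·c/f = 1.98 m, so l = λ/4 = 0.494 m

Z_qwt ≈ 83.7 Ω; length ≈ 49.4 cm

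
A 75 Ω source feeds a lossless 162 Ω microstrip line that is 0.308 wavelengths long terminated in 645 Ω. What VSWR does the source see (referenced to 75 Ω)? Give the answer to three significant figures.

βl = 2π × 0.308 = 111°
tan(βl) = -2.62
Z_in = Z_0·(Z_L + jZ_0·tanβl)/(Z_0 + jZ_L·tanβl) = 46.2 + j57.4 Ω
Γ_s = (Z_in − Z_s)/(Z_in + Z_s) = (-28.8 + j57.4)/(121 + j57.4), |Γ_s| = 0.479
VSWR = (1 + |Γ_s|)/(1 − |Γ_s|)

VSWR ≈ 2.84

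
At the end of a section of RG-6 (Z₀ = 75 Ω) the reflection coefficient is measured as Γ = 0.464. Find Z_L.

Z_L ≈ 205 Ω

Z_L = Z_0·(1 + Γ)/(1 − Γ) = 75·(1.46)/(0.536)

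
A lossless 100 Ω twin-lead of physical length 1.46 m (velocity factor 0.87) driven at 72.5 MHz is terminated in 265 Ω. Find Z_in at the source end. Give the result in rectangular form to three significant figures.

λ = v/f = 0.87·c / 72.5 MHz = 3.6 m
βl = 2π·l/λ = 2π × 0.406 = 146°
tan(βl) = tan(146°) = -0.675
Z_in = Z_0·(Z_L + jZ_0·tanβl)/(Z_0 + jZ_L·tanβl)
     = 100·(265 − j67.5)/(100 − j179)

Z_in ≈ 91.9 + j96.8 Ω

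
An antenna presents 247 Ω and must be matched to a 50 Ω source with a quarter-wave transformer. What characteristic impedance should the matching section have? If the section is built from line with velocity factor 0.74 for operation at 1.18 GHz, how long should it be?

Z_qwt = √(Z_0·R_L) = √(50 × 247) = √12350
λ = 0.74·c/f = 0.188 m, so l = λ/4 = 0.047 m

Z_qwt ≈ 111 Ω; length ≈ 4.7 cm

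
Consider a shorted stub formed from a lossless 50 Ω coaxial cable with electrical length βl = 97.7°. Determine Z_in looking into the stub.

tan(βl) = -7.4
For a shorted stub, Z_in = jZ_0·tan(βl)

Z_in ≈ −j370 Ω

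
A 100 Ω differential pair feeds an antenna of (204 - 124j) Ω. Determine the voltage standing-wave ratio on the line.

VSWR ≈ 2.94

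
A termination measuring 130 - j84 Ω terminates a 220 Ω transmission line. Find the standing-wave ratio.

Γ = (Z_L − Z_0)/(Z_L + Z_0) = (-90 − j84)/(350 − j84)
|Γ| = 123/360 = 0.342
VSWR = (1 + |Γ|)/(1 − |Γ|) = 1.34/0.658

VSWR ≈ 2.04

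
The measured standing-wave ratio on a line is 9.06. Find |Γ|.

|Γ| ≈ 0.801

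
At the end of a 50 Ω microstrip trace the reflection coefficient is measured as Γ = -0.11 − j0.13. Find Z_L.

Z_L ≈ 38.9 − j10.4 Ω

Z_L = Z_0·(1 + Γ)/(1 − Γ) = 50·(0.89 − j0.13)/(1.11 + j0.13)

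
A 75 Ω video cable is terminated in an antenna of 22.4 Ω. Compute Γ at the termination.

Γ = -0.54

Γ = (Z_L − Z_0)/(Z_L + Z_0) = (22.4 − 75)/(22.4 + 75) = -52.6/97.4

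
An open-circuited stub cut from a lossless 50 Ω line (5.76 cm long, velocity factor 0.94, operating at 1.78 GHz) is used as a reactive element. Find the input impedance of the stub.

λ = v/f = 0.94·c / 1.78 GHz = 0.158 m
βl = 2π·l/λ = 2π × 0.364 = 131°
tan(βl) = -1.15
For an open-circuited stub, Z_in = −jZ_0·cot(βl) = −jZ_0/tan(βl)

Z_in ≈ +j43.3 Ω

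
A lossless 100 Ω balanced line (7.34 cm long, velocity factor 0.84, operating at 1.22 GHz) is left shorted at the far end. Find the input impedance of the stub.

λ = v/f = 0.84·c / 1.22 GHz = 0.207 m
βl = 2π·l/λ = 2π × 0.355 = 128°
tan(βl) = -1.28
For a shorted stub, Z_in = jZ_0·tan(βl)

Z_in ≈ −j128 Ω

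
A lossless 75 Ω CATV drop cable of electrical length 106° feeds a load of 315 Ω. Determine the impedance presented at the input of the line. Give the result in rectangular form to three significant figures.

Z_in ≈ 19.2 + j20.2 Ω

tan(βl) = tan(106°) = -3.49
Z_in = Z_0·(Z_L + jZ_0·tanβl)/(Z_0 + jZ_L·tanβl)
     = 75·(315 − j262)/(75 − j1100)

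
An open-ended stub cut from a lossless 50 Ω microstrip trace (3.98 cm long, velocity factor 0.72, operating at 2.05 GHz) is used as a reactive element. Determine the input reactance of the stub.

X_in ≈ 51.7 Ω (inductive)

λ = v/f = 0.72·c / 2.05 GHz = 0.105 m
βl = 2π·l/λ = 2π × 0.378 = 136°
tan(βl) = -0.966
For an open-ended stub, Z_in = −jZ_0·cot(βl) = −jZ_0/tan(βl)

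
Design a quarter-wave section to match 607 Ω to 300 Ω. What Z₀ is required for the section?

Z_qwt = √(Z_0·R_L) = √(300 × 607) = √182100

Z_qwt ≈ 427 Ω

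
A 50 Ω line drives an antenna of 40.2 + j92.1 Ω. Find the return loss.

Γ = (-9.8 + j92.1)/(90.2 + j92.1), |Γ| = 0.718
RL = −20·log₁₀|Γ| = −20·log₁₀(0.718)

RL ≈ 2.87 dB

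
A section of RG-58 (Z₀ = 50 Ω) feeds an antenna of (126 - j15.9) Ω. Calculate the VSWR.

VSWR ≈ 2.57

Γ = (Z_L − Z_0)/(Z_L + Z_0) = (76 − j15.9)/(176 − j15.9)
|Γ| = 77.6/177 = 0.439
VSWR = (1 + |Γ|)/(1 − |Γ|) = 1.44/0.561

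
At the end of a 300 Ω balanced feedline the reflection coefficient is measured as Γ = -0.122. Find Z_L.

Z_L = Z_0·(1 + Γ)/(1 − Γ) = 300·(0.878)/(1.12)

Z_L ≈ 235 Ω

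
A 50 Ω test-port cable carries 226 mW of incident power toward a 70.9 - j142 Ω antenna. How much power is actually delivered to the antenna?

P_delivered ≈ 92.1 mW

|Γ| = |(20.9 − j142)/(120.9 − j142)| = 0.77
|Γ|² = 0.592
P_refl = |Γ|²·P_inc = 134 mW, P_del = (1 − |Γ|²)·P_inc = 92.1 mW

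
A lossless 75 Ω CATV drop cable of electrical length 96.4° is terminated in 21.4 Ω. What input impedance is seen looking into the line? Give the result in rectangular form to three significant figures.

tan(βl) = tan(96.4°) = -8.92
Z_in = Z_0·(Z_L + jZ_0·tanβl)/(Z_0 + jZ_L·tanβl)
     = 75·(21.4 − j669)/(75 − j191)

Z_in ≈ 231 − j82.2 Ω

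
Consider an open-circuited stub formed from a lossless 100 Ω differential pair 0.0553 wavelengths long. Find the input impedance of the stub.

βl = 2π × 0.0553 = 19.9°
tan(βl) = 0.362
For an open-circuited stub, Z_in = −jZ_0·cot(βl) = −jZ_0/tan(βl)

Z_in ≈ −j276 Ω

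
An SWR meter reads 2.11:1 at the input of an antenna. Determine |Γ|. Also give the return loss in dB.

|Γ| = (S − 1)/(S + 1) = (2.11 − 1)/(2.11 + 1) = 1.11/3.11
RL = −20·log₁₀|Γ| = −20·log₁₀(0.357)

|Γ| ≈ 0.357; return loss ≈ 8.95 dB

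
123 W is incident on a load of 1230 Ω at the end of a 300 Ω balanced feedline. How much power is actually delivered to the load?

Γ = (1230 − 300)/(1230 + 300) = 0.608
|Γ|² = 0.369
P_refl = |Γ|²·P_inc = 45.4 W, P_del = (1 − |Γ|²)·P_inc = 77.6 W

P_delivered ≈ 77.6 W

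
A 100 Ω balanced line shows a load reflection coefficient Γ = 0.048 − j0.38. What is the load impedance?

Z_L ≈ 81.2 − j72.3 Ω

Z_L = Z_0·(1 + Γ)/(1 − Γ) = 100·(1.05 − j0.38)/(0.952 + j0.38)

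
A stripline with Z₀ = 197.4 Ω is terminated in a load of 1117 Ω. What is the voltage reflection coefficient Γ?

Γ = (Z_L − Z_0)/(Z_L + Z_0) = (1117 − 197.4)/(1117 + 197.4) = 919.6/1314

Γ = 0.7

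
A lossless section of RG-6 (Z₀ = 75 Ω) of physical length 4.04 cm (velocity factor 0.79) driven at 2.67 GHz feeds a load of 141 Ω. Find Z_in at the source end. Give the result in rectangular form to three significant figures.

λ = v/f = 0.79·c / 2.67 GHz = 0.0888 m
βl = 2π·l/λ = 2π × 0.455 = 164°
tan(βl) = tan(164°) = -0.29
Z_in = Z_0·(Z_L + jZ_0·tanβl)/(Z_0 + jZ_L·tanβl)
     = 75·(141 − j21.7)/(75 − j40.8)

Z_in ≈ 118 + j42.5 Ω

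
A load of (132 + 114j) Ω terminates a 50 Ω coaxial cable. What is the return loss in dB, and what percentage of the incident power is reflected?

Γ = (82 + j114)/(182 + j114), |Γ| = 0.654
RL = −20·log₁₀(0.654) = 3.69 dB
P_refl/P_inc = |Γ|² = 0.428

RL ≈ 3.69 dB; 42.8% of incident power reflected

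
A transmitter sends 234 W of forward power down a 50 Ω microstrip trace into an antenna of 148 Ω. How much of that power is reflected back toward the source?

P_reflected ≈ 57.3 W

Γ = (148 − 50)/(148 + 50) = 0.495
|Γ|² = 0.245
P_refl = |Γ|²·P_inc = 57.3 W, P_del = (1 − |Γ|²)·P_inc = 177 W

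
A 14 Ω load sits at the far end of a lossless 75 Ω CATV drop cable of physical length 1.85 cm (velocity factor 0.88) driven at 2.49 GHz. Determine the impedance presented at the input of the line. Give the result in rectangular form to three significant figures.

Z_in ≈ 59.3 + j124 Ω

λ = v/f = 0.88·c / 2.49 GHz = 0.106 m
βl = 2π·l/λ = 2π × 0.174 = 62.8°
tan(βl) = tan(62.8°) = 1.95
Z_in = Z_0·(Z_L + jZ_0·tanβl)/(Z_0 + jZ_L·tanβl)
     = 75·(14 + j146)/(75 + j27.3)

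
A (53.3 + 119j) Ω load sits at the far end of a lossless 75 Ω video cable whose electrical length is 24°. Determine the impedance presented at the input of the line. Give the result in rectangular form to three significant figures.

tan(βl) = tan(24°) = 0.445
Z_in = Z_0·(Z_L + jZ_0·tanβl)/(Z_0 + jZ_L·tanβl)
     = 75·(53.3 + j152)/(22 + j23.7)

Z_in ≈ 343 + j150 Ω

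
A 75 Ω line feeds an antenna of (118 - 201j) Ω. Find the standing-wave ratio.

VSWR ≈ 6.62

Γ = (Z_L − Z_0)/(Z_L + Z_0) = (43 − j201)/(193 − j201)
|Γ| = 206/279 = 0.738
VSWR = (1 + |Γ|)/(1 − |Γ|) = 1.74/0.262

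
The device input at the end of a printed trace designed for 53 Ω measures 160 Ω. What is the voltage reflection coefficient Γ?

Γ = 0.502

Γ = (Z_L − Z_0)/(Z_L + Z_0) = (160 − 53)/(160 + 53) = 107/213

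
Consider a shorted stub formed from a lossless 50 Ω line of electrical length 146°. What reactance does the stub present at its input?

X_in ≈ -33.7 Ω (capacitive)

tan(βl) = -0.675
For a shorted stub, Z_in = jZ_0·tan(βl)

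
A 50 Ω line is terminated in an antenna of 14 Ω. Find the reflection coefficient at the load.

Γ = -0.562

Γ = (Z_L − Z_0)/(Z_L + Z_0) = (14 − 50)/(14 + 50) = -36/64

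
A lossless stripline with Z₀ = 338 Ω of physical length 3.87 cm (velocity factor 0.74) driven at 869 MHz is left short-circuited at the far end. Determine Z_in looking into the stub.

Z_in ≈ +j474 Ω

λ = v/f = 0.74·c / 869 MHz = 0.255 m
βl = 2π·l/λ = 2π × 0.151 = 54.5°
tan(βl) = 1.4
For a short-circuited stub, Z_in = jZ_0·tan(βl)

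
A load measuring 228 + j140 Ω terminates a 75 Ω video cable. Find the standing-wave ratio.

Γ = (Z_L − Z_0)/(Z_L + Z_0) = (153 + j140)/(303 + j140)
|Γ| = 207/334 = 0.621
VSWR = (1 + |Γ|)/(1 − |Γ|) = 1.62/0.379

VSWR ≈ 4.28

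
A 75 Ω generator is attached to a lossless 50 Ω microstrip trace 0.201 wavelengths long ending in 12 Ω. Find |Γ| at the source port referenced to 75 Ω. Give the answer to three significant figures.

βl = 2π × 0.201 = 72.4°
tan(βl) = 3.14
Z_in = Z_0·(Z_L + jZ_0·tanβl)/(Z_0 + jZ_L·tanβl) = 83.3 + j94.4 Ω
Γ_s = (Z_in − Z_s)/(Z_in + Z_s) = (8.25 + j94.4)/(158 + j94.4), |Γ_s| = 0.514

|Γ| ≈ 0.514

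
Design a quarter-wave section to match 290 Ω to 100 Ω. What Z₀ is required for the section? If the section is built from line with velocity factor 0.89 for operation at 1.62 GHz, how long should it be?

Z_qwt ≈ 170 Ω; length ≈ 4.12 cm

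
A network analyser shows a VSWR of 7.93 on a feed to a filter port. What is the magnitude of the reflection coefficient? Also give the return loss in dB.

|Γ| ≈ 0.776; return loss ≈ 2.2 dB

|Γ| = (S − 1)/(S + 1) = (7.93 − 1)/(7.93 + 1) = 6.93/8.93
RL = −20·log₁₀|Γ| = −20·log₁₀(0.776)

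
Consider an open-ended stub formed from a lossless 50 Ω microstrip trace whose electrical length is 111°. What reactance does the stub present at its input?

X_in ≈ 19.2 Ω (inductive)

tan(βl) = -2.61
For an open-ended stub, Z_in = −jZ_0·cot(βl) = −jZ_0/tan(βl)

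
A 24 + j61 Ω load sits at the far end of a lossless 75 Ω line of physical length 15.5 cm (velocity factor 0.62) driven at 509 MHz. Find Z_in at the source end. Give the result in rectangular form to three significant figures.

Z_in ≈ 14.9 + j17.4 Ω

λ = v/f = 0.62·c / 509 MHz = 0.365 m
βl = 2π·l/λ = 2π × 0.424 = 153°
tan(βl) = tan(153°) = -0.516
Z_in = Z_0·(Z_L + jZ_0·tanβl)/(Z_0 + jZ_L·tanβl)
     = 75·(24 + j22.3)/(106 − j12.4)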